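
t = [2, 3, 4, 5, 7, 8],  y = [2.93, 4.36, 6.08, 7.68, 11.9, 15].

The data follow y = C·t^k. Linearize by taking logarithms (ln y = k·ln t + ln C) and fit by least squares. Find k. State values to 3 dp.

Taking logs, ln y = k·ln t + ln C, so regress ln y on ln t.
Over the data: Σln t = 8.8128, Σ(ln t)² = 14.3101, Σln y = 11.5757, Σln t·ln y = 18.5965.
Normal system: [[14.3101, 8.8128]; [8.8128, 6]]·[k, ln C]ᵀ = [18.5965, 11.5757]ᵀ.
Δ = 14.3101·6 − (8.8128)² = 8.1947; k = (18.5965·6 − 8.8128·11.5757)/8.1947 = 1.16711, ln C = (14.3101·11.5757 − 8.8128·18.5965)/8.1947 = 0.21503.

k = 1.167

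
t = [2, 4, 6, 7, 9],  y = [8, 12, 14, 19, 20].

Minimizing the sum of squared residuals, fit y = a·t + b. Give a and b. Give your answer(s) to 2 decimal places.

a = 1.79, b = 4.59

Compute the Gram sums: Σt·t = 186, Σt = 28, Σ1 = 5.
Right-hand side: Σt·y = 461, Σy = 73.
Normal equations: [[186, 28]; [28, 5]]·[a, b]ᵀ = [461, 73]ᵀ.
Eliminating b: 5·(row 1) − 28·(row 2) gives 146·a = 5·461 − 28·73 = 261, so a = 261/146.
Then b = (73 − 28·(261/146))/5 = 335/73.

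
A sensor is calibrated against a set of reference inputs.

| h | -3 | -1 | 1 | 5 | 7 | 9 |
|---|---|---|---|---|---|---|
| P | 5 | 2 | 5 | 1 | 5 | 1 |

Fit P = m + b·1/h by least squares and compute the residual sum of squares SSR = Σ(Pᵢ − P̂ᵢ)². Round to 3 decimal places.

SSR = 19.042

The normal system XᵀX·[m, b]ᵀ = XᵀP is [[6, 38/315]; [38/315, 216694/99225]]·[m, b]ᵀ = [19, 743/315]ᵀ.
Δ = 6·(216694/99225) − (38/315)² = 259744/19845.
m = (19·(216694/99225) − (38/315)·(743/315))/(259744/19845) = 511119/162340; b = (6·(743/315) − (38/315)·19)/(259744/19845) = 29421/32468.
Residuals: 87404/40585, -19667/81170, 38369/40585, -18910/8117, 139783/81170, -91281/40585; SSR = 1545649/81170.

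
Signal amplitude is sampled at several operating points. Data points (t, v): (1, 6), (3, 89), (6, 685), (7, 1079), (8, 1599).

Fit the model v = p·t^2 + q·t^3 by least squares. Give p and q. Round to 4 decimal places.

Entries of AᵀA: Σt^2·t^2 = 7875, Σt^2·t^3 = 57595, Σt^3·t^3 = 427179.
Right-hand side: Σt^2·v = 180674, Σt^3·v = 1339154.
AᵀA·[p, q]ᵀ = Aᵀv becomes [[7875, 57595]; [57595, 427179]]·[p, q]ᵀ = [180674, 1339154]ᵀ.
Eliminating q: 427179·(row 1) − 57595·(row 2) gives 46850600·p = 427179·180674 − 57595·1339154 = 51564016, so p = 6445502/5856325.
Then q = (1339154 − 57595·(6445502/5856325))/427179 = 3497968/1171265.

p = 1.1006, q = 2.9865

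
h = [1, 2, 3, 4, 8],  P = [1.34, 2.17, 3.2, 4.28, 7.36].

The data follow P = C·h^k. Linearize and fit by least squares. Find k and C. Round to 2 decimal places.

k = 0.83, C = 1.29

With ln Pᵢ as the transformed response and ln hᵢ as the regressor:
AᵀA = [[7.9333, 5.2575]; [5.2575, 5]], rhs = [7.9811, 5.6806]ᵀ  (here Σln h = 5.2575, Σ(ln h)² = 7.9333, Σln P = 5.6806, Σln h·ln P = 7.9811).
Slope k = (n·Σln h·ln P − Σln h·Σln P)/(n·Σ(ln h)² − (Σln h)²) = (5·7.9811 − 5.2575·5.6806)/12.0252 = 0.83493; ln C = (Σln P − k·Σln h)/n = 0.25818, so C = exp(0.25818) = 1.29457.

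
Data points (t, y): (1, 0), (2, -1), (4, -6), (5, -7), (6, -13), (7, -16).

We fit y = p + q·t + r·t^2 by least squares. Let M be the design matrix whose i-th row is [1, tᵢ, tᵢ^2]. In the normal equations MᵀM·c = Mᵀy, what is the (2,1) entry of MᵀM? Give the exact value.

25

Row 2 ↔ basis t, column 1 ↔ basis 1, so (MᵀM)_{2,1} = Σᵢ t = (1)·(1) + (2)·(1) + (4)·(1) + (5)·(1) + (6)·(1) + (7)·(1) = 25.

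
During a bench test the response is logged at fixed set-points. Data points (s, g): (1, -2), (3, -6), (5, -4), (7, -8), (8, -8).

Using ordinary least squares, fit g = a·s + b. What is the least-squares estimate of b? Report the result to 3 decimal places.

b = -1.854

Forming XᵀX = [[148, 24]; [24, 5]] and Xᵀg = [-160, -28]ᵀ gives XᵀX·[a, b]ᵀ = Xᵀg.
Eliminating b: 5·(row 1) − 24·(row 2) gives 164·a = 5·(-160) − 24·(-28) = -128, so a = -32/41.
Then b = ((-28) − 24·(-32/41))/5 = -76/41.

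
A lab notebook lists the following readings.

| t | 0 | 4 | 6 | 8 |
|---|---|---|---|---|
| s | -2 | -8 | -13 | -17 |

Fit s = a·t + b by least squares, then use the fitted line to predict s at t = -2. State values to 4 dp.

Sums needed: Σt·t = 116, Σt = 18, Σ1 = 4.
Right-hand side: Σt·s = -246, Σs = -40.
Δ = 116·4 − 18² = 140.
a = ((-246)·4 − 18·(-40))/140 = -66/35; b = (116·(-40) − 18·(-246))/140 = -53/35.
At t = -2: ŝ = (-66/35)·(-2) + (-53/35)·(1) = 79/35.

ŝ = 2.2571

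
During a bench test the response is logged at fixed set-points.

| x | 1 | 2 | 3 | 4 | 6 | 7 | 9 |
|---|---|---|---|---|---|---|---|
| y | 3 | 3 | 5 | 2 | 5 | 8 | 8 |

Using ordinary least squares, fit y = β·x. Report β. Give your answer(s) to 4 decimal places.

β = 0.9694

Compute the Gram sums: Σx·x = 196.
And Σx·y = 190.
Normal equations: [[196]]·[β]ᵀ = [190]ᵀ.
Hence β = 190 / 196 ≈ 0.969388.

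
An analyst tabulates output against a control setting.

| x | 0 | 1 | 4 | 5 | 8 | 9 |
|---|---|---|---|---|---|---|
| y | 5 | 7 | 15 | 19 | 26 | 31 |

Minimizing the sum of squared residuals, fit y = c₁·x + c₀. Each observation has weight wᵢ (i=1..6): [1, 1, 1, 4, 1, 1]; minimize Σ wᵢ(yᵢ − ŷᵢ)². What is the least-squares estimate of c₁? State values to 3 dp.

Entries of AᵀWA: Σwᵢ·x·x = 262, Σwᵢ·x = 42, Σwᵢ·1 = 9.
Right-hand side: Σwᵢ·x·y = 934, Σwᵢ·y = 160.
Determinant 262·9 − 42² = 594.
c₁ = (934·9 − 42·160)/594 = 281/99; c₀ = (262·160 − 42·934)/594 = 1346/297.

c₁ = 2.838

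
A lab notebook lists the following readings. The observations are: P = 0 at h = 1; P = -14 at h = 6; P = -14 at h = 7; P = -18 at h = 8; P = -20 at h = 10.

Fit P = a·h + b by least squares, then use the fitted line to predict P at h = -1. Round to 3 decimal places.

XᵀX·[a, b]ᵀ = XᵀP reads: 250·a + 32·b = -526;  32·a + 5·b = -66.
det = 250·5 − 32² = 226.
a = ((-526)·5 − 32·(-66))/226 = -259/113; b = (250·(-66) − 32·(-526))/226 = 166/113.
At h = -1: P̂ = (-259/113)·(-1) + (166/113)·(1) = 425/113.

P̂ = 3.761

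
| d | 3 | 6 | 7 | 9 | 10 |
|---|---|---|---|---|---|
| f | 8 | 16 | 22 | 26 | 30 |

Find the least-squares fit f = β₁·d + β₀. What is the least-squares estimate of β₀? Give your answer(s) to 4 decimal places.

β₀ = -1.5333

With design matrix M, MᵀM = [[275, 35]; [35, 5]] and Mᵀf = [808, 102]ᵀ.
det = 275·5 − 35² = 150.
β₁ = (808·5 − 35·102)/150 = 47/15; β₀ = (275·102 − 35·808)/150 = -23/15.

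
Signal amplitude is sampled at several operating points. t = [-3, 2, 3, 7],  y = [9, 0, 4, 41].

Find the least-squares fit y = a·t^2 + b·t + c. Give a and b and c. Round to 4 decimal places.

a = 1.0039, b = -0.8175, c = -2.4792

With design matrix M, MᵀM = [[2579, 351, 71]; [351, 71, 9]; [71, 9, 4]] and Mᵀy = [2126, 272, 54]ᵀ.
Solving the 3×3 system (Gaussian elimination) gives a = 12187/12140, b = -1985/2428, c = -15049/6070.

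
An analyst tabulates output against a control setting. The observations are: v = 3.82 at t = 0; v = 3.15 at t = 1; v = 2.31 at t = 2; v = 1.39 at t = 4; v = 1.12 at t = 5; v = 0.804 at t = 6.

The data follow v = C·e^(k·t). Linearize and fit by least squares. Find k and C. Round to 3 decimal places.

k = -0.259, C = 3.929

With ln vᵢ as the transformed response and tᵢ as the regressor:
Σt = 18.0000, Σ(t)² = 82.0000, Σln v = 3.5494, Σt·ln v = 3.3968.
Equations: 82.0000·k + 18.0000·ln C = 3.3968;  18.0000·k + 6·ln C = 3.5494.
Slope k = (n·Σt·ln v − Σt·Σln v)/(n·Σ(t)² − (Σt)²) = (6·3.3968 − 18.0000·3.5494)/168.0000 = -0.25898; ln C = (Σln v − k·Σt)/n = 1.36849, so C = exp(1.36849) = 3.92941.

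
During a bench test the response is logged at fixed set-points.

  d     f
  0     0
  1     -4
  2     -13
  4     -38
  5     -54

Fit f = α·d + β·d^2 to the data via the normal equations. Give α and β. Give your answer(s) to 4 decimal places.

From the data, Σd·d = 46, Σd·d^2 = 198, Σd^2·d^2 = 898.
For Mᵀf: Σd·f = -452, Σd^2·f = -2014.
MᵀM·[α, β]ᵀ = Mᵀf becomes [[46, 198]; [198, 898]]·[α, β]ᵀ = [-452, -2014]ᵀ.
Eliminating β: 898·(row 1) − 198·(row 2) gives 2104·α = 898·(-452) − 198·(-2014) = -7124, so α = -1781/526.
Then β = ((-2014) − 198·(-1781/526))/898 = -787/526.

α = -3.3859, β = -1.4962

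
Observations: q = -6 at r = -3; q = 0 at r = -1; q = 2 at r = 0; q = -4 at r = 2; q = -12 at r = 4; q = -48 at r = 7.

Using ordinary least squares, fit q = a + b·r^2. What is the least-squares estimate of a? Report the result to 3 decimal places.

Forming AᵀA = [[6, 79]; [79, 2755]] and Aᵀq = [-68, -2614]ᵀ gives AᵀA·[a, b]ᵀ = Aᵀq.
Δ = 6·2755 − 79² = 10289.
a = ((-68)·2755 − 79·(-2614))/10289 = 19166/10289; b = (6·(-2614) − 79·(-68))/10289 = -10312/10289.

a = 1.863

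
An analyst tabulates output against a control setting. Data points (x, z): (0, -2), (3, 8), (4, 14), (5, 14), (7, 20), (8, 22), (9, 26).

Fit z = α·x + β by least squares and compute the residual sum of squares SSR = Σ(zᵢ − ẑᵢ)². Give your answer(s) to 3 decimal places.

SSR = 10.835

Normal-equation sums: Σx·x = 244, Σx = 36, Σ1 = 7.
Right-hand side: Σx·z = 700, Σz = 102.
So MᵀM·[α, β]ᵀ = Mᵀz: [[244, 36]; [36, 7]]·[α, β]ᵀ = [700, 102]ᵀ.
Eliminating β: 7·(row 1) − 36·(row 2) gives 412·α = 7·700 − 36·102 = 1228, so α = 307/103.
Then β = (102 − 36·(307/103))/7 = -78/103.
Residuals: -128/103, -19/103, 292/103, -15/103, -11/103, -112/103, -7/103; SSR = 1116/103.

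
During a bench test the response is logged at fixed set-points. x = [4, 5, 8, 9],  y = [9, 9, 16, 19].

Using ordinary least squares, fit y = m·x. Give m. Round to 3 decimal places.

m = 2.043

Compute the Gram sums: Σx·x = 186.
For Aᵀy: Σx·y = 380.
m = 380/186 = 2.04301.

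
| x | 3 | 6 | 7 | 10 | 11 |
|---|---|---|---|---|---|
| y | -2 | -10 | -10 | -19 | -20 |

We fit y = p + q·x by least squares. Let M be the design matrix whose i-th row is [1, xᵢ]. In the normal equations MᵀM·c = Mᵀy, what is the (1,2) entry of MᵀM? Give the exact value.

Row 1 ↔ basis 1, column 2 ↔ basis x, so (MᵀM)_{1,2} = Σᵢ x = (1)·(3) + (1)·(6) + (1)·(7) + (1)·(10) + (1)·(11) = 37.

37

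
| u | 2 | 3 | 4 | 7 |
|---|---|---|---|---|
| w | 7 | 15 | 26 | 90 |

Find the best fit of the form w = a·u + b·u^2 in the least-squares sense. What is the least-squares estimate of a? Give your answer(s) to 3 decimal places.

Normal-equation sums: Σu·u = 78, Σu·u^2 = 442, Σu^2·u^2 = 2754.
Right-hand side: Σu·w = 793, Σu^2·w = 4989.
Determinant 78·2754 − 442² = 19448.
a = (793·2754 − 442·4989)/19448 = -12/11; b = (78·4989 − 442·793)/19448 = 743/374.

a = -1.091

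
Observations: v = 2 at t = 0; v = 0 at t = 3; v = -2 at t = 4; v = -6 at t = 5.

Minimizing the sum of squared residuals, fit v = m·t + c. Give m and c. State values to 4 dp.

Compute the Gram sums: Σt·t = 50, Σt = 12, Σ1 = 4.
Moment sums: Σt·v = -38, Σv = -6.
XᵀX·[m, c]ᵀ = Xᵀv becomes [[50, 12]; [12, 4]]·[m, c]ᵀ = [-38, -6]ᵀ.
Eliminating c: 4·(row 1) − 12·(row 2) gives 56·m = 4·(-38) − 12·(-6) = -80, so m = -10/7.
Then c = ((-6) − 12·(-10/7))/4 = 39/14.

m = -1.4286, c = 2.7857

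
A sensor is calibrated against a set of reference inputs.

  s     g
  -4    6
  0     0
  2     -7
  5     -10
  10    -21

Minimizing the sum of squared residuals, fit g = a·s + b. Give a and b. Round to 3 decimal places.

Forming XᵀX = [[145, 13]; [13, 5]] and Xᵀg = [-298, -32]ᵀ gives XᵀX·[a, b]ᵀ = Xᵀg.
Δ = 145·5 − 13² = 556.
a = ((-298)·5 − 13·(-32))/556 = -537/278; b = (145·(-32) − 13·(-298))/556 = -383/278.

a = -1.932, b = -1.378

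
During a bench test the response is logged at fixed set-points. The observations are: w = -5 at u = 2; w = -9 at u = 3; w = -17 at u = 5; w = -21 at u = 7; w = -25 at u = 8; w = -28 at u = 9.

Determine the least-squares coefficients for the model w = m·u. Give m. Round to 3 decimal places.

Compute the Gram sums: Σu·u = 232.
Moment sums: Σu·w = -721.
So AᵀA·[m]ᵀ = Aᵀw: [[232]]·[m]ᵀ = [-721]ᵀ.
m = (-721)/232 = -3.10776.

m = -3.108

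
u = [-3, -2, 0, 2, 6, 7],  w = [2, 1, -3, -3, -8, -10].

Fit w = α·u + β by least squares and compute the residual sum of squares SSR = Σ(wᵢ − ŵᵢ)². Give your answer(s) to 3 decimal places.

SSR = 3.238

Forming AᵀA = [[102, 10]; [10, 6]] and Aᵀw = [-132, -21]ᵀ gives AᵀA·[α, β]ᵀ = Aᵀw.
Δ = 102·6 − 10² = 512.
α = ((-132)·6 − 10·(-21))/512 = -291/256; β = (102·(-21) − 10·(-132))/512 = -411/256.
Residuals: 25/128, 85/256, -357/256, 225/256, 109/256, -7/16; SSR = 829/256.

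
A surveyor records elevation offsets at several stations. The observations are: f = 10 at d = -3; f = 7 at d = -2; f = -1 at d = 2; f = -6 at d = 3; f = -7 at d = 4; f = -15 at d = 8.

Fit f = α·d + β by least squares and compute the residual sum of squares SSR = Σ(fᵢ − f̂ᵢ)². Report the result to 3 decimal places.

Normal-equation sums: Σd·d = 106, Σd = 12, Σ1 = 6.
Moment sums: Σd·f = -212, Σf = -12.
XᵀX·[α, β]ᵀ = Xᵀf becomes [[106, 12]; [12, 6]]·[α, β]ᵀ = [-212, -12]ᵀ.
Determinant 106·6 − 12² = 492.
α = ((-212)·6 − 12·(-12))/492 = -94/41; β = (106·(-12) − 12·(-212))/492 = 106/41.
Residuals: 22/41, -7/41, 1, -70/41, -17/41, 31/41; SSR = 204/41.

SSR = 4.976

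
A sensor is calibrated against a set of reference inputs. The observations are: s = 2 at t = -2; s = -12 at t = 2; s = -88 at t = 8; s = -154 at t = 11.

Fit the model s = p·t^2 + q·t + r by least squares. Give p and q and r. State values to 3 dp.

p = -0.965, q = -3.263, r = -0.945

The normal system AᵀA·[p, q, r]ᵀ = Aᵀs is [[18769, 1843, 193]; [1843, 193, 19]; [193, 19, 4]]·[p, q, r]ᵀ = [-24306, -2426, -252]ᵀ.
Row-reducing yields p = -36581/37914, q = -41243/12638, r = -17918/18957.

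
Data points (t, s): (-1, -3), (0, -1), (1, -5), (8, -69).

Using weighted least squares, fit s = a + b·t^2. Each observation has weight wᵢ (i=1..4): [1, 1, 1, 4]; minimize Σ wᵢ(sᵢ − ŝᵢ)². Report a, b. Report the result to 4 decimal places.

a = -2.2983, b = -1.0423

Compute the Gram sums: Σwᵢ·1 = 7, Σwᵢ·t^2 = 258, Σwᵢ·t^2·t^2 = 16386.
For AᵀWs: Σwᵢ·s = -285, Σwᵢ·t^2·s = -17672.
AᵀWA·[a, b]ᵀ = AᵀWs becomes [[7, 258]; [258, 16386]]·[a, b]ᵀ = [-285, -17672]ᵀ.
Eliminating b: 16386·(row 1) − 258·(row 2) gives 48138·a = 16386·(-285) − 258·(-17672) = -110634, so a = -18439/8023.
Then b = ((-17672) − 258·(-18439/8023))/16386 = -25087/24069.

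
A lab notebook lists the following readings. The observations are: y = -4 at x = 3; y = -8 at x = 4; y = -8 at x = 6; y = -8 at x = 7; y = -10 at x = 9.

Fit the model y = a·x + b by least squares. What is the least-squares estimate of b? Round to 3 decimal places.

The normal system MᵀM·[a, b]ᵀ = Mᵀy is [[191, 29]; [29, 5]]·[a, b]ᵀ = [-238, -38]ᵀ.
Determinant 191·5 − 29² = 114.
a = ((-238)·5 − 29·(-38))/114 = -44/57; b = (191·(-38) − 29·(-238))/114 = -178/57.

b = -3.123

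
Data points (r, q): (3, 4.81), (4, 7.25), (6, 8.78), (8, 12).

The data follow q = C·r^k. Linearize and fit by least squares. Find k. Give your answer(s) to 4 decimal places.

k = 0.8650

Taking logs, ln q = k·ln r + ln C, so regress ln q on ln r.
Σln r = 6.3561, Σ(ln r)² = 10.6632, Σln q = 8.2091, Σln r·ln q = 13.5316.
Equations: 10.6632·k + 6.3561·ln C = 13.5316;  6.3561·k + 4·ln C = 8.2091.
Slope k = (n·Σln r·ln q − Σln r·Σln q)/(n·Σ(ln r)² − (Σln r)²) = (4·13.5316 − 6.3561·8.2091)/2.2529 = 0.86496; ln C = (Σln q − k·Σln r)/n = 0.67782.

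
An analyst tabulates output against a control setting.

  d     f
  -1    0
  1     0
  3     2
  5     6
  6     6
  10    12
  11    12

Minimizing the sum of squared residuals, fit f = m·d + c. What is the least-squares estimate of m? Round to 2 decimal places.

The normal equations are: 293·m + 35·c = 324;  35·m + 7·c = 38.
det = 293·7 − 35² = 826.
m = (324·7 − 35·38)/826 = 67/59; c = (293·38 − 35·324)/826 = -103/413.

m = 1.14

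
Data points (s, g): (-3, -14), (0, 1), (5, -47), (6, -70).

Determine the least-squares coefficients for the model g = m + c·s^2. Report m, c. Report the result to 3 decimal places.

m = 2.320, c = -1.990

From the data, Σ1 = 4, Σs^2 = 70, Σs^2·s^2 = 2002.
And Σg = -130, Σs^2·g = -3821.
Normal equations: [[4, 70]; [70, 2002]]·[m, c]ᵀ = [-130, -3821]ᵀ.
Δ = 4·2002 − 70² = 3108.
m = ((-130)·2002 − 70·(-3821))/3108 = 515/222; c = (4·(-3821) − 70·(-130))/3108 = -1546/777.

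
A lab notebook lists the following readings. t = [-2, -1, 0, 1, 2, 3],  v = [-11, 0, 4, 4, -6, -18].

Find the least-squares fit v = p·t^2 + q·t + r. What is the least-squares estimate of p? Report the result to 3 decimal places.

p = -3.054

The normal equations are: 115·p + 27·q + 19·r = -226;  27·p + 19·q + 3·r = -40;  19·p + 3·q + 6·r = -27.
(Σt^2·t^2 = 115, Σt^2·t = 27, Σt^2 = 19, Σt·t = 19, Σt = 3, Σ1 = 6, Σt^2·v = -226, Σt·v = -40, Σv = -27.)
Row-reducing yields p = -171/56, q = 431/280, r = 22/5.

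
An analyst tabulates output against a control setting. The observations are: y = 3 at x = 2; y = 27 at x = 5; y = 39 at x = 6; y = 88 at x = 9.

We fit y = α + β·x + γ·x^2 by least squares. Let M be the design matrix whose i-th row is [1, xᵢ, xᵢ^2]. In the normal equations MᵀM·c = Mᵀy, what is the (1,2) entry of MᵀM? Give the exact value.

Row 1 ↔ basis 1, column 2 ↔ basis x, so (MᵀM)_{1,2} = Σᵢ x = (1)·(2) + (1)·(5) + (1)·(6) + (1)·(9) = 22.

22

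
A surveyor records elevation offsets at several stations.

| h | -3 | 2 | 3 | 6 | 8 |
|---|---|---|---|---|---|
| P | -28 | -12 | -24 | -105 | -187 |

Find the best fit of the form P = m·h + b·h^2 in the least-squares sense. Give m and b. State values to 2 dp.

m = 0.45, b = -2.98

MᵀM·[m, b]ᵀ = MᵀP reads: 122·m + 736·b = -2138;  736·m + 5570·b = -16264.
(Σh·h = 122, Σh·h^2 = 736, Σh^2·h^2 = 5570, Σh·P = -2138, Σh^2·P = -16264.)
Eliminating b: 5570·(row 1) − 736·(row 2) gives 137844·m = 5570·(-2138) − 736·(-16264) = 61644, so m = 5137/11487.
Then b = ((-16264) − 736·(5137/11487))/5570 = -34220/11487.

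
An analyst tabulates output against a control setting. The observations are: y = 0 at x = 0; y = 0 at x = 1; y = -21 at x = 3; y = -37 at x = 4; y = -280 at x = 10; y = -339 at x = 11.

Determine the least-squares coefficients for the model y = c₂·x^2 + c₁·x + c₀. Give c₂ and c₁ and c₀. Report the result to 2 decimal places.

The normal equations are: 24979·c₂ + 2423·c₁ + 247·c₀ = -69800;  2423·c₂ + 247·c₁ + 29·c₀ = -6740;  247·c₂ + 29·c₁ + 6·c₀ = -677.
Row-reducing yields c₂ = -650983/214320, c₁ = 106597/42864, c₀ = 6711/35720.

c₂ = -3.04, c₁ = 2.49, c₀ = 0.19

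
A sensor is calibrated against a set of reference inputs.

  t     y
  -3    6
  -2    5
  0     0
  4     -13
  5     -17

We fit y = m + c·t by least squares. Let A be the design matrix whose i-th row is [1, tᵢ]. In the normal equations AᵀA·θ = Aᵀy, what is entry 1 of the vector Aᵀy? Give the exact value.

-19

Entry 1 ↔ basis 1, so (Aᵀy)_{1} = Σᵢ yᵢ = (1)·(6) + (1)·(5) + (1)·(0) + (1)·(-13) + (1)·(-17) = -19.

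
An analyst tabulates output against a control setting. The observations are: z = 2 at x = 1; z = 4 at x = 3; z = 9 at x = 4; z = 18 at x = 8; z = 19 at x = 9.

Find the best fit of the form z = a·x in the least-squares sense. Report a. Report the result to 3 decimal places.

The normal system AᵀA·[a]ᵀ = Aᵀz is [[171]]·[a]ᵀ = [365]ᵀ.
Hence a = 365 / 171 ≈ 2.1345.

a = 2.135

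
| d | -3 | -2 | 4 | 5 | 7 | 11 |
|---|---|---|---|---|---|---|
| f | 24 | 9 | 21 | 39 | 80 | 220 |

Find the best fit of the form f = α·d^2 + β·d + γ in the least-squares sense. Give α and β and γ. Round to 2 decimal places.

α = 2.05, β = -2.32, γ = -2.41

Setting ∂/∂α … = 0 gives: 18020·α + 1828·β + 224·γ = 32103;  1828·α + 224·β + 22·γ = 3169;  224·α + 22·β + 6·γ = 393.
Solving the 3×3 system (Gaussian elimination) gives α = 227677/111252, β = -644501/278130, γ = -111528/46355.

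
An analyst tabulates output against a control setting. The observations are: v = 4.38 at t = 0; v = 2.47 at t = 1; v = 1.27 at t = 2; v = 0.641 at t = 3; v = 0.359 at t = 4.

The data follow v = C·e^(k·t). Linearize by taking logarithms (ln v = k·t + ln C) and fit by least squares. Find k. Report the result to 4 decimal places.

k = -0.6352

Let Y = ln v. Fitting Y = k·t + ln C by least squares:
Σt = 10.0000, Σ(t)² = 30.0000, Σln v = 1.1511, Σt·ln v = -4.0497.
Equations: 30.0000·k + 10.0000·ln C = -4.0497;  10.0000·k + 5·ln C = 1.1511.
Solving (det = 50.0000): k = -0.63519, ln C = 1.50061.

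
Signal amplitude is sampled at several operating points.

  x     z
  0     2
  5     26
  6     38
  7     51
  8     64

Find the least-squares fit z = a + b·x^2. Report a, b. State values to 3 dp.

Sums needed: Σ1 = 5, Σx^2 = 174, Σx^2·x^2 = 8418.
Moment sums: Σz = 181, Σx^2·z = 8613.
Normal equations: [[5, 174]; [174, 8418]]·[a, b]ᵀ = [181, 8613]ᵀ.
Δ = 5·8418 − 174² = 11814.
a = (181·8418 − 174·8613)/11814 = 4166/1969; b = (5·8613 − 174·181)/11814 = 3857/3938.

a = 2.116, b = 0.979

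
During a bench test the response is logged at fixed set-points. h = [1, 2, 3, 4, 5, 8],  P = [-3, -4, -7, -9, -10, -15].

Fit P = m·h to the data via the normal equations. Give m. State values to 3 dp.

m = -2.000

AᵀA·[m]ᵀ = AᵀP reads: 119·m = -238.
Hence m = -238 / 119 ≈ -2.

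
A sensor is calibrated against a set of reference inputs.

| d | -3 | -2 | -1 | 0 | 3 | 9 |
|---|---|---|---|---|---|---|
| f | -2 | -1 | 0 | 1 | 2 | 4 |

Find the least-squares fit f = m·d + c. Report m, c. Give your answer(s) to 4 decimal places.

Entries of AᵀA: Σd·d = 104, Σd = 6, Σ1 = 6.
And Σd·f = 50, Σf = 4.
det = 104·6 − 6² = 588.
m = (50·6 − 6·4)/588 = 23/49; c = (104·4 − 6·50)/588 = 29/147.

m = 0.4694, c = 0.1973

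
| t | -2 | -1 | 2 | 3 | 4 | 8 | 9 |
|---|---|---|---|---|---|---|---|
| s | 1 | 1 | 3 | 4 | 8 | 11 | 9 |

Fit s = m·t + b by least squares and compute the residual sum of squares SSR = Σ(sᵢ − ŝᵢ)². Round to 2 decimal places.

SSR = 11.22

From the data, Σt·t = 179, Σt = 23, Σ1 = 7.
For Mᵀs: Σt·s = 216, Σs = 37.
MᵀM·[m, b]ᵀ = Mᵀs becomes [[179, 23]; [23, 7]]·[m, b]ᵀ = [216, 37]ᵀ.
det = 179·7 − 23² = 724.
m = (216·7 − 23·37)/724 = 661/724; b = (179·37 − 23·216)/724 = 1655/724.
Residuals: 391/724, -135/362, -805/724, -371/362, 1493/724, 1021/724, -272/181; SSR = 8121/724.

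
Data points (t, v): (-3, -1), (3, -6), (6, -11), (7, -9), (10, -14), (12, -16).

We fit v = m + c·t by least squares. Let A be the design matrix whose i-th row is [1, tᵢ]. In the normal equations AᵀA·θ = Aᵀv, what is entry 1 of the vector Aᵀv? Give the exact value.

-57

Entry 1 ↔ basis 1, so (Aᵀv)_{1} = Σᵢ vᵢ = (1)·(-1) + (1)·(-6) + (1)·(-11) + (1)·(-9) + (1)·(-14) + (1)·(-16) = -57.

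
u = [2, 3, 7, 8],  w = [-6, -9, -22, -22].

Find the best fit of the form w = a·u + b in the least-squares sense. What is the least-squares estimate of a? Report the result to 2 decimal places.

a = -2.85

The normal system AᵀA·[a, b]ᵀ = Aᵀw is [[126, 20]; [20, 4]]·[a, b]ᵀ = [-369, -59]ᵀ.
Eliminating b: 4·(row 1) − 20·(row 2) gives 104·a = 4·(-369) − 20·(-59) = -296, so a = -37/13.
Then b = ((-59) − 20·(-37/13))/4 = -27/52.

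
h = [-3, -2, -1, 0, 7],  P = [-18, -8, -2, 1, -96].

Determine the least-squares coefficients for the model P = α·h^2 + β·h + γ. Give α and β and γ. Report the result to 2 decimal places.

Forming XᵀX = [[2499, 307, 63]; [307, 63, 1]; [63, 1, 5]] and XᵀP = [-4900, -600, -123]ᵀ gives XᵀX·[α, β, γ]ᵀ = XᵀP.
Inverting the 3×3 Gram matrix, [α, β, γ]ᵀ = [-102487/51038, 12817/51038, 16619/25519]ᵀ.

α = -2.01, β = 0.25, γ = 0.65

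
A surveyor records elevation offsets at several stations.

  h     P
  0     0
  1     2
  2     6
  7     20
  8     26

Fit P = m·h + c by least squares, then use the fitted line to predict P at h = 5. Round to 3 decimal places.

P̂ = 15.211

Sums needed: Σh·h = 118, Σh = 18, Σ1 = 5.
Moment sums: Σh·P = 362, ΣP = 54.
Normal equations: [[118, 18]; [18, 5]]·[m, c]ᵀ = [362, 54]ᵀ.
Δ = 118·5 − 18² = 266.
m = (362·5 − 18·54)/266 = 419/133; c = (118·54 − 18·362)/266 = -72/133.
At h = 5: P̂ = (419/133)·(5) + (-72/133)·(1) = 289/19.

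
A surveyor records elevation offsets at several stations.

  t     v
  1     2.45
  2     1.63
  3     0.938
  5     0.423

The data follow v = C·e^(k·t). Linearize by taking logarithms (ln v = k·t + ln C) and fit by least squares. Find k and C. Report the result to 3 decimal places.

Let Y = ln v. Fitting Y = k·t + ln C by least squares:
AᵀA = [[39.0000, 11.0000]; [11.0000, 4]], rhs = [-2.6207, 0.4603]ᵀ  (here Σt = 11.0000, Σ(t)² = 39.0000, Σln v = 0.4603, Σt·ln v = -2.6207).
Δ = 39.0000·4 − (11.0000)² = 35.0000; k = (-2.6207·4 − 11.0000·0.4603)/35.0000 = -0.44417, ln C = (39.0000·0.4603 − 11.0000·-2.6207)/35.0000 = 1.33653, so C = exp(1.33653) = 3.80580.

k = -0.444, C = 3.806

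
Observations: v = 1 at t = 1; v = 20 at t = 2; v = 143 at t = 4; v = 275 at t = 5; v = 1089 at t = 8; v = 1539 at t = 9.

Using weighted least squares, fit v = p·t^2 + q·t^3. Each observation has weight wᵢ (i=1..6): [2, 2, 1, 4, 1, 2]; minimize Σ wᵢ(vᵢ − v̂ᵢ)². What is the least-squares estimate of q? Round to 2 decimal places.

q = 2.00

The normal system MᵀWM·[p, q]ᵀ = MᵀWv is [[20008, 164456]; [164456, 1391752]]·[p, q]ᵀ = [348964, 2948404]ᵀ.
det = 20008·1391752 − 164456² = 800398080.
p = (348964·1391752 − 164456·2948404)/800398080 = 3080534/3126555; q = (20008·2948404 − 164456·348964)/800398080 = 205231/102510.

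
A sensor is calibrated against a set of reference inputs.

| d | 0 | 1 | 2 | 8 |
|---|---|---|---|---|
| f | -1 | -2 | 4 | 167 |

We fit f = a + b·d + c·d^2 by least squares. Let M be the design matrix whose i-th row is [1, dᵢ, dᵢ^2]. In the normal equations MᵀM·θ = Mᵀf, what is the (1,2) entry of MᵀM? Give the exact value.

Row 1 ↔ basis 1, column 2 ↔ basis d, so (MᵀM)_{1,2} = Σᵢ d = (1)·(0) + (1)·(1) + (1)·(2) + (1)·(8) = 11.

11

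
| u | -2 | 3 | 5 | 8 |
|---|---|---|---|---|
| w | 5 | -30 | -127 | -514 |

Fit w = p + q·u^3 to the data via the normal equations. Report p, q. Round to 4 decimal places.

Forming AᵀA = [[4, 656]; [656, 278562]] and Aᵀw = [-666, -279893]ᵀ gives AᵀA·[p, q]ᵀ = Aᵀw.
det = 4·278562 − 656² = 683912.
p = ((-666)·278562 − 656·(-279893))/683912 = -478121/170978; q = (4·(-279893) − 656·(-666))/683912 = -170669/170978.

p = -2.7964, q = -0.9982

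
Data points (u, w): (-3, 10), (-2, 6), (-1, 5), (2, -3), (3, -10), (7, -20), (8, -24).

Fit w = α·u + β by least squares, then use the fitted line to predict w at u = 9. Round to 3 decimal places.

ŵ = -26.580

With design matrix M, MᵀM = [[140, 14]; [14, 7]] and Mᵀw = [-415, -36]ᵀ.
Δ = 140·7 − 14² = 784.
α = ((-415)·7 − 14·(-36))/784 = -49/16; β = (140·(-36) − 14·(-415))/784 = 55/56.
At u = 9: ŵ = (-49/16)·(9) + (55/56)·(1) = -2977/112.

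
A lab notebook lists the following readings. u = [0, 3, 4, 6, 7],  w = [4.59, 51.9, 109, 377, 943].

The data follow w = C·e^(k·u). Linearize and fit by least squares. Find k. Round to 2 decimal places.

k = 0.75

Linearized form: ln w = k·u + ln C. From the 5 transformed points,
AᵀA = [[110.0000, 20.0000]; [20.0000, 5]], rhs = [114.1503, 22.9459]ᵀ  (here Σu = 20.0000, Σ(u)² = 110.0000, Σln w = 22.9459, Σu·ln w = 114.1503).
Solving (det = 150.0000): k = 0.74556, ln C = 1.60692.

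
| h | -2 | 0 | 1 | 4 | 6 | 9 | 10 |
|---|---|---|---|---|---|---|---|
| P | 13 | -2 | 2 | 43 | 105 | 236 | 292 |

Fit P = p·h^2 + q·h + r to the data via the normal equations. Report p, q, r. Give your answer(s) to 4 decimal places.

From the data, Σh^2·h^2 = 18130, Σh^2·h = 2002, Σh^2 = 238, Σh·h = 238, Σh = 28, Σ1 = 7.
For MᵀP: Σh^2·P = 52838, Σh·P = 5822, ΣP = 689.
Row-reducing yields p = 1931/644, q = -421/644, r = -291/322.

p = 2.9984, q = -0.6537, r = -0.9037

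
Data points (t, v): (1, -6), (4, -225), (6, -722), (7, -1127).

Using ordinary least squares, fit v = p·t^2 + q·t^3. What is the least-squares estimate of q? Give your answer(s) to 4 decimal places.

q = -2.9689

The normal system AᵀA·[p, q]ᵀ = Aᵀv is [[3954, 25608]; [25608, 168402]]·[p, q]ᵀ = [-84821, -556919]ᵀ.
Determinant 3954·168402 − 25608² = 10091844.
p = ((-84821)·168402 − 25608·(-556919))/10091844 = -415635/186886; q = (3954·(-556919) − 25608·(-84821))/10091844 = -1664531/560658.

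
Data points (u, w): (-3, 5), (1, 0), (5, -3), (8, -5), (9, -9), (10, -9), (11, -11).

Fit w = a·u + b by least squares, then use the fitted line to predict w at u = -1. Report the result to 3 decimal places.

ŵ = 2.870

With design matrix A, AᵀA = [[401, 41]; [41, 7]] and Aᵀw = [-362, -32]ᵀ.
Eliminating b: 7·(row 1) − 41·(row 2) gives 1126·a = 7·(-362) − 41·(-32) = -1222, so a = -611/563.
Then b = ((-32) − 41·(-611/563))/7 = 1005/563.
At u = -1: ŵ = (-611/563)·(-1) + (1005/563)·(1) = 1616/563.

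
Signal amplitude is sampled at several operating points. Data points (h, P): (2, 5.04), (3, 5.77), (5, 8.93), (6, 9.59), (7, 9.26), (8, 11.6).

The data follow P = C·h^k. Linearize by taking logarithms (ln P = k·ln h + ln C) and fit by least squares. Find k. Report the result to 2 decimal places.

k = 0.59

Linearized form: ln P = k·ln h + ln C. From the 6 transformed points,
Over the data: Σln h = 9.2183, Σ(ln h)² = 15.5987, Σln P = 12.4969, Σln h·ln P = 20.0487.
Normal system: [[15.5987, 9.2183]; [9.2183, 6]]·[k, ln C]ᵀ = [20.0487, 12.4969]ᵀ.
Solving (det = 8.6152): k = 0.59104, ln C = 1.17475.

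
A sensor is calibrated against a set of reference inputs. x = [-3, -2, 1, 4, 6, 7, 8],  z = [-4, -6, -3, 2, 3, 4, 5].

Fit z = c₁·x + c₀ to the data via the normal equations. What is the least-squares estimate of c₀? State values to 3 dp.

Entries of AᵀA: Σx·x = 179, Σx = 21, Σ1 = 7.
And Σx·z = 115, Σz = 1.
AᵀA·[c₁, c₀]ᵀ = Aᵀz becomes [[179, 21]; [21, 7]]·[c₁, c₀]ᵀ = [115, 1]ᵀ.
Eliminating c₀: 7·(row 1) − 21·(row 2) gives 812·c₁ = 7·115 − 21·1 = 784, so c₁ = 28/29.
Then c₀ = (1 − 21·(28/29))/7 = -559/203.

c₀ = -2.754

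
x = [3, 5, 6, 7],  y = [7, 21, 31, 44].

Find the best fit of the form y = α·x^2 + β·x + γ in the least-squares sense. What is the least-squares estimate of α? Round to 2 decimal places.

From the data, Σx^2·x^2 = 4403, Σx^2·x = 711, Σx^2 = 119, Σx·x = 119, Σx = 21, Σ1 = 4.
Right-hand side: Σx^2·y = 3860, Σx·y = 620, Σy = 103.
Row-reducing yields α = 51/44, β = -521/220, γ = 37/10.

α = 1.16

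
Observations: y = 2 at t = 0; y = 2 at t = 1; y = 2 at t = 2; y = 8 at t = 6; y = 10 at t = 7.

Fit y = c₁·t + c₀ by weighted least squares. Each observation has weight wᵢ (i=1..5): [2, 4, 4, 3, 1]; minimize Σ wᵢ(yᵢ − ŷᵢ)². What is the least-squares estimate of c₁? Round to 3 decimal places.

c₁ = 1.203

From the data, Σwᵢ·t·t = 177, Σwᵢ·t = 37, Σwᵢ·1 = 14.
For AᵀWy: Σwᵢ·t·y = 238, Σwᵢ·y = 54.
Normal equations: [[177, 37]; [37, 14]]·[c₁, c₀]ᵀ = [238, 54]ᵀ.
det = 177·14 − 37² = 1109.
c₁ = (238·14 − 37·54)/1109 = 1334/1109; c₀ = (177·54 − 37·238)/1109 = 752/1109.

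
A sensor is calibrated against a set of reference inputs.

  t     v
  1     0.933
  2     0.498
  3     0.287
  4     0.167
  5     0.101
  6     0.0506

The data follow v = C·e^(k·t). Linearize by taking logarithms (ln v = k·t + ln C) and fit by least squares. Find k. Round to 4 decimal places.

k = -0.5686

Taking logs, ln v = k·t + ln C, so regress ln v on t.
AᵀA = [[91.0000, 21.0000]; [21.0000, 6]], rhs = [-41.7335, -9.0810]ᵀ  (here Σt = 21.0000, Σ(t)² = 91.0000, Σln v = -9.0810, Σt·ln v = -41.7335).
Slope k = (n·Σt·ln v − Σt·Σln v)/(n·Σ(t)² − (Σt)²) = (6·-41.7335 − 21.0000·-9.0810)/105.0000 = -0.56858; ln C = (Σln v − k·Σt)/n = 0.47652.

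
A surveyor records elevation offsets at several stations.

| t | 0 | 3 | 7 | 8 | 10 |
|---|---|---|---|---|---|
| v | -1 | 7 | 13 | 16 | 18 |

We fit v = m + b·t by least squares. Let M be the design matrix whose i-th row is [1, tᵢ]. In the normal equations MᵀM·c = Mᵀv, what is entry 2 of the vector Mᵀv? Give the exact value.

420

Entry 2 ↔ basis t, so (Mᵀv)_{2} = Σᵢ (t)·vᵢ = (0)·(-1) + (3)·(7) + (7)·(13) + (8)·(16) + (10)·(18) = 420.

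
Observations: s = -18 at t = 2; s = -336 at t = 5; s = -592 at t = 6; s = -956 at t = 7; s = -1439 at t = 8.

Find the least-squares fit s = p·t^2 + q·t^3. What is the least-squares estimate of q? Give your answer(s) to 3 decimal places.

q = -3.014

Compute the Gram sums: Σt^2·t^2 = 8434, Σt^2·t^3 = 60508, Σt^3·t^3 = 442138.
Moment sums: Σt^2·s = -168724, Σt^3·s = -1234692.
XᵀX·[p, q]ᵀ = Xᵀs becomes [[8434, 60508]; [60508, 442138]]·[p, q]ᵀ = [-168724, -1234692]ᵀ.
Determinant 8434·442138 − 60508² = 67773828.
p = ((-168724)·442138 − 60508·(-1234692))/67773828 = 27362906/16943457; q = (8434·(-1234692) − 60508·(-168724))/67773828 = -51060134/16943457.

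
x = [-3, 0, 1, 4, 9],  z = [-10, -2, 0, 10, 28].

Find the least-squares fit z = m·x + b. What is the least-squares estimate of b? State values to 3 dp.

b = -1.836

Compute the Gram sums: Σx·x = 107, Σx = 11, Σ1 = 5.
And Σx·z = 322, Σz = 26.
Normal equations: [[107, 11]; [11, 5]]·[m, b]ᵀ = [322, 26]ᵀ.
Eliminating b: 5·(row 1) − 11·(row 2) gives 414·m = 5·322 − 11·26 = 1324, so m = 662/207.
Then b = (26 − 11·(662/207))/5 = -380/207.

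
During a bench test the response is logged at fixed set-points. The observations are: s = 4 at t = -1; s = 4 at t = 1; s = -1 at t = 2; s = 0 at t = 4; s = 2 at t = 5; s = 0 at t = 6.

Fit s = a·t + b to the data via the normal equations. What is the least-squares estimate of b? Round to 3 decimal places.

b = 2.923

MᵀM·[a, b]ᵀ = Mᵀs reads: 83·a + 17·b = 8;  17·a + 6·b = 9.
Δ = 83·6 − 17² = 209.
a = (8·6 − 17·9)/209 = -105/209; b = (83·9 − 17·8)/209 = 611/209.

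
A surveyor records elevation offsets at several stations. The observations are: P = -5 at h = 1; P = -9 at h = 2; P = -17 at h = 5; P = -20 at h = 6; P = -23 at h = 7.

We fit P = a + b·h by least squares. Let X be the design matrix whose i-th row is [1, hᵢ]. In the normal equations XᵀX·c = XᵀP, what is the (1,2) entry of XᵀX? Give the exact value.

21

Row 1 ↔ basis 1, column 2 ↔ basis h, so (XᵀX)_{1,2} = Σᵢ h = (1)·(1) + (1)·(2) + (1)·(5) + (1)·(6) + (1)·(7) = 21.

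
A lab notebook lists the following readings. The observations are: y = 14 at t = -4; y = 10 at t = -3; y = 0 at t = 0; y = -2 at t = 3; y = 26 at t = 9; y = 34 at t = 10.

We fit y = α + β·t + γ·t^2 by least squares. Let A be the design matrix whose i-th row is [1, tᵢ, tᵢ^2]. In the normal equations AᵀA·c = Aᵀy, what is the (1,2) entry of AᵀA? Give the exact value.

Row 1 ↔ basis 1, column 2 ↔ basis t, so (AᵀA)_{1,2} = Σᵢ t = (1)·(-4) + (1)·(-3) + (1)·(0) + (1)·(3) + (1)·(9) + (1)·(10) = 15.

15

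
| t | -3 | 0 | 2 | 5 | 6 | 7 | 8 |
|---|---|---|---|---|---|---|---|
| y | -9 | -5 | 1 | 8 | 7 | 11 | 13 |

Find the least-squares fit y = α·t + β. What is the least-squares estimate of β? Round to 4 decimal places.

β = -3.5643

Sums needed: Σt·t = 187, Σt = 25, Σ1 = 7.
Right-hand side: Σt·y = 292, Σy = 26.
Normal equations: [[187, 25]; [25, 7]]·[α, β]ᵀ = [292, 26]ᵀ.
Eliminating β: 7·(row 1) − 25·(row 2) gives 684·α = 7·292 − 25·26 = 1394, so α = 697/342.
Then β = (26 − 25·(697/342))/7 = -1219/342.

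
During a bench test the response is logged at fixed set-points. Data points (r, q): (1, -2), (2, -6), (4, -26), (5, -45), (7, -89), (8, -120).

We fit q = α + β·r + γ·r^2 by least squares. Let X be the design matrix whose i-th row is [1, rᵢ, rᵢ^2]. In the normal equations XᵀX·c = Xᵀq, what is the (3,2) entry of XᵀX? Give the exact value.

1053

Row 3 ↔ basis r^2, column 2 ↔ basis r, so (XᵀX)_{3,2} = Σᵢ (r^2)·(r) = (1)·(1) + (4)·(2) + (16)·(4) + (25)·(5) + (49)·(7) + (64)·(8) = 1053.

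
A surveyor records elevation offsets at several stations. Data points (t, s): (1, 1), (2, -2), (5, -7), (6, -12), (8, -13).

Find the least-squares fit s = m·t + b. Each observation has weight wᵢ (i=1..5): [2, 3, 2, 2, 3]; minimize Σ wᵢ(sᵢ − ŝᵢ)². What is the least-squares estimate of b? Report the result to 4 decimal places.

b = 2.3294

Compute the Gram sums: Σwᵢ·t·t = 328, Σwᵢ·t = 54, Σwᵢ·1 = 12.
Right-hand side: Σwᵢ·t·s = -536, Σwᵢ·s = -81.
det = 328·12 − 54² = 1020.
m = ((-536)·12 − 54·(-81))/1020 = -343/170; b = (328·(-81) − 54·(-536))/1020 = 198/85.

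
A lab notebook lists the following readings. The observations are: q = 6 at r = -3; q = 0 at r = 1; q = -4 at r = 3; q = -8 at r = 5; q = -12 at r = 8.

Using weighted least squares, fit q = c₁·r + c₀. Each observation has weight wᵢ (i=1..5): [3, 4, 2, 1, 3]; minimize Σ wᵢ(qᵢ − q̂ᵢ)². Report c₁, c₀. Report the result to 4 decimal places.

AᵀWA·[c₁, c₀]ᵀ = AᵀWq reads: 266·c₁ + 30·c₀ = -406;  30·c₁ + 13·c₀ = -34.
(Σwᵢ·r·r = 266, Σwᵢ·r = 30, Σwᵢ·1 = 13, Σwᵢ·r·q = -406, Σwᵢ·q = -34.)
Determinant 266·13 − 30² = 2558.
c₁ = ((-406)·13 − 30·(-34))/2558 = -2129/1279; c₀ = (266·(-34) − 30·(-406))/2558 = 1568/1279.

c₁ = -1.6646, c₀ = 1.2260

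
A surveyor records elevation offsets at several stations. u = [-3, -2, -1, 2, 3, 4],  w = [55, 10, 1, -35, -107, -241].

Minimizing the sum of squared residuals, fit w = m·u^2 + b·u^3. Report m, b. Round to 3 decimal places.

Setting ∂/∂m … = 0 gives: 451·m + 1023·b = -4423;  1023·m + 5683·b = -20159.
(Σu^2·u^2 = 451, Σu^2·u^3 = 1023, Σu^3·u^3 = 5683, Σu^2·w = -4423, Σu^3·w = -20159.)
Eliminating b: 5683·(row 1) − 1023·(row 2) gives 1516504·m = 5683·(-4423) − 1023·(-20159) = -4513252, so m = -1128313/379126.
Then b = ((-20159) − 1023·(-1128313/379126))/5683 = -103795/34466.

m = -2.976, b = -3.012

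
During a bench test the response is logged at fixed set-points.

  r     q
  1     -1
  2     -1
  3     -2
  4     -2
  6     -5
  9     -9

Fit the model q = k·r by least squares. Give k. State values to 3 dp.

k = -0.871

Entries of MᵀM: Σr·r = 147.
And Σr·q = -128.
Hence k = -128 / 147 ≈ -0.870748.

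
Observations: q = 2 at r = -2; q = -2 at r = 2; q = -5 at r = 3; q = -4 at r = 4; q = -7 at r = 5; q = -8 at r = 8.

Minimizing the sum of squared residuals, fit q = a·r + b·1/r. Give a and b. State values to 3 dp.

Sums needed: Σr·r = 122, Σr·1/r = 6, Σ1/r·1/r = 10501/14400.
Right-hand side: Σr·q = -138, Σ1/r·q = -106/15.
So XᵀX·[a, b]ᵀ = Xᵀq: [[122, 6]; [6, 10501/14400]]·[a, b]ᵀ = [-138, -106/15]ᵀ.
Δ = 122·(10501/14400) − 6² = 381361/7200.
a = ((-138)·(10501/14400) − 6·(-106/15))/(381361/7200) = -419289/381361; b = (122·(-106/15) − 6·(-138))/(381361/7200) = -245760/381361.

a = -1.099, b = -0.644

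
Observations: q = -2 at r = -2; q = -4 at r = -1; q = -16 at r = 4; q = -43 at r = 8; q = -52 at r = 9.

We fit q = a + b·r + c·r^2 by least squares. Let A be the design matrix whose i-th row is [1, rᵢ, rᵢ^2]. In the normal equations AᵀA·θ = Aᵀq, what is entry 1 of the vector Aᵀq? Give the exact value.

Entry 1 ↔ basis 1, so (Aᵀq)_{1} = Σᵢ qᵢ = (1)·(-2) + (1)·(-4) + (1)·(-16) + (1)·(-43) + (1)·(-52) = -117.

-117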